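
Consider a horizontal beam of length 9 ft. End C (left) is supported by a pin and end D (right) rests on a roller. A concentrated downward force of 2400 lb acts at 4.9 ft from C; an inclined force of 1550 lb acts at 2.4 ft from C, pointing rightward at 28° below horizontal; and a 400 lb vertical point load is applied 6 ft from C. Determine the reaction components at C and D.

Moments about C: D_y·9 − 2400·4.9 − 1550·sin28°·2.4 − 400·6 = 0 → D_y = 15906.4/9 = 1767.38 ≈ 1767 lb.
ΣF_y = 0: C_y + 1767.38 − 2400 − 1550·sin28° − 400 = 0 → C_y = 1760 lb.
ΣF_x = 0: C_x + 1550·cos28° = 0 → C_x = -1369 lb.

C_x = -1369 lb, C_y = 1760 lb, D_y = 1767 lb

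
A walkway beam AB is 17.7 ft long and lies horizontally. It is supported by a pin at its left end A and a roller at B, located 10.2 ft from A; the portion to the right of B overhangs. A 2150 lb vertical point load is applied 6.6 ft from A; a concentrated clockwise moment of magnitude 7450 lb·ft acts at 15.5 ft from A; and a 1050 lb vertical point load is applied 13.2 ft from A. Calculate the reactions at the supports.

A_x = 0, A_y = -280.4 lb, B_y = 3480 lb

Taking moments about A: B_y·10.2 − 2150·6.6 − 7450 − 1050·13.2 = 0 → B_y = 35500/10.2 = 3480.39 ≈ 3480 lb.
ΣF_y = 0: A_y + 3480.39 − 2150 − 1050 = 0 → A_y = -280.4 lb.
ΣF_x = 0: no horizontal applied forces, so A_x = 0.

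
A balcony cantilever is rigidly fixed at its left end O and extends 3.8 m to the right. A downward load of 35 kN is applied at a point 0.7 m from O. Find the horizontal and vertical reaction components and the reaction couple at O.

O_x = 0, O_y = 35.00 kN, M_O = 24.50 kN·m

ΣF_x = 0: O_x = 0.
ΣF_y = 0: O_y − 35 = 0 → O_y = 35.00 kN.
ΣM about O: M_O − 35·0.7 = 0 → M_O = 24.50 kN·m.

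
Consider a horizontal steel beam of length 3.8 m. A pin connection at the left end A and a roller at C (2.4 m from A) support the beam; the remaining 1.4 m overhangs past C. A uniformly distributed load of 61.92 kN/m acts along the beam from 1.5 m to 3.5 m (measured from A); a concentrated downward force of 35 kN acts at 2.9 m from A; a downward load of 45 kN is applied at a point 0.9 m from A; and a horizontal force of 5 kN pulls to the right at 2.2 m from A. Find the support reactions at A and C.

Resultant of the distributed load: 61.92 × 2 = 123.84 kN at 2.5 m from A.
Taking moments about A: C_y·2.4 − (61.92·2)·2.5 − 35·2.9 − 45·0.9 = 0 → C_y = 451.6/2.4 = 188.167 ≈ 188.2 kN.
ΣF_y = 0: A_y + 188.167 − 61.92·2 − 35 − 45 = 0 → A_y = 15.67 kN.
ΣF_x = 0: A_x + 5 = 0 → A_x = -5.000 kN.

A_x = -5.000 kN, A_y = 15.67 kN, C_y = 188.2 kN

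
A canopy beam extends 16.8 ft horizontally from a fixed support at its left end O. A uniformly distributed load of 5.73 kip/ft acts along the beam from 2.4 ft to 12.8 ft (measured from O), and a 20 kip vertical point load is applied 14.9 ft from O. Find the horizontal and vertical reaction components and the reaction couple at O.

O_x = 0, O_y = 79.59 kip, M_O = 750.9 kip·ft

Resultant of the distributed load: 5.73 × 10.4 = 59.592 kip at 7.6 ft from O.
ΣF_x = 0: O_x = 0.
ΣF_y = 0: O_y − 5.73·10.4 − 20 = 0 → O_y = 79.59 kip.
ΣM about O: M_O − (5.73·10.4)·7.6 − 20·14.9 = 0 → M_O = 750.9 kip·ft.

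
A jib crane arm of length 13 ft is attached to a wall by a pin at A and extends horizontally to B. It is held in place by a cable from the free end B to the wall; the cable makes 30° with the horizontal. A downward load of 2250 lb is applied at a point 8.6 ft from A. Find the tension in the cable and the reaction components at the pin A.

ΣM about A: T·sin30°·13 − 2250·8.6 = 0 → T = 19350/(13·0.5) = 2976.92 ≈ 2977 lb.
ΣF_x = 0: A_x − T·cos30° = 0 → A_x = 2976.92 × 0.866025 = 2578 lb.
ΣF_y = 0: A_y + T·sin30° − 2250 = 0 → A_y = 2250 − 2976.92 × 0.5 = 761.5 lb.

T = 2977 lb, A_x = 2578 lb, A_y = 761.5 lb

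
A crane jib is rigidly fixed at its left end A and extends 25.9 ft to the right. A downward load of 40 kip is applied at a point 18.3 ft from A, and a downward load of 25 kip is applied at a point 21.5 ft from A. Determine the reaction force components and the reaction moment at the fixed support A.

A_x = 0, A_y = 65.00 kip, M_A = 1270 kip·ft

ΣF_x = 0: A_x = 0.
ΣF_y = 0: A_y − 40 − 25 = 0 → A_y = 65.00 kip.
ΣM about A: M_A − 40·18.3 − 25·21.5 = 0 → M_A = 1270 kip·ft.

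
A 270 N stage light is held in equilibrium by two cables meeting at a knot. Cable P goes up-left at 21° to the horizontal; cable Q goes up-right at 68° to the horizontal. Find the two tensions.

ΣF_x = 0: −T_P·cos21° + T_Q·cos68° = 0 → T_Q = 2.49216·T_P.
ΣF_y = 0: T_P·sin21° + T_Q·sin68° = 270.
Substitute: T_P·(0.358368 + 2.49216·0.927184) = 270 → T_P = 101.159 ≈ 101.2 N.
Then T_Q = 2.49216 × 101.159 = 252.1 N.

T_P = 101.2 N, T_Q = 252.1 N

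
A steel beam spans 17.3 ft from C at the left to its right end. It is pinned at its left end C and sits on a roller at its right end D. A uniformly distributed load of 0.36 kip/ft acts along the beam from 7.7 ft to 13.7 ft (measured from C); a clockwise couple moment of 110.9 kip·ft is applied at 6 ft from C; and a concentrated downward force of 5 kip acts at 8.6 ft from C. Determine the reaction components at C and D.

C_x = 0, C_y = -3.072 kip, D_y = 10.23 kip

Resultant of the distributed load: 0.36 × 6 = 2.16 kip at 10.7 ft from C.
Taking moments about C: D_y·17.3 − (0.36·6)·10.7 − 110.9 − 5·8.6 = 0 → D_y = 177.012/17.3 = 10.2319 ≈ 10.23 kip.
ΣF_y = 0: C_y + 10.2319 − 0.36·6 − 5 = 0 → C_y = -3.072 kip.
ΣF_x = 0: no horizontal applied forces, so C_x = 0.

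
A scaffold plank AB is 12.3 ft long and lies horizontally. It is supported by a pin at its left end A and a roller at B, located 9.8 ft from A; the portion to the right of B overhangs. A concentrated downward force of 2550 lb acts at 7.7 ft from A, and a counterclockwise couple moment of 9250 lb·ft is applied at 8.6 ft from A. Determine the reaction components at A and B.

A_x = 0, A_y = 1490 lb, B_y = 1060 lb

Taking moments about A: B_y·9.8 − 2550·7.7 + 9250 = 0 → B_y = 10385/9.8 = 1059.69 ≈ 1060 lb.
ΣF_y = 0: A_y + 1059.69 − 2550 = 0 → A_y = 1490 lb.
ΣF_x = 0: no horizontal applied forces, so A_x = 0.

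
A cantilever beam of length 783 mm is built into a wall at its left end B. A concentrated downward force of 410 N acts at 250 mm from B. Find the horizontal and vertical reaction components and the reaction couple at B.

ΣF_x = 0: B_x = 0.
ΣF_y = 0: B_y − 410 = 0 → B_y = 410.0 N.
ΣM about B: M_B − 410·250 = 0 → M_B = 102500 N·mm.

B_x = 0, B_y = 410.0 N, M_B = 102500 N·mm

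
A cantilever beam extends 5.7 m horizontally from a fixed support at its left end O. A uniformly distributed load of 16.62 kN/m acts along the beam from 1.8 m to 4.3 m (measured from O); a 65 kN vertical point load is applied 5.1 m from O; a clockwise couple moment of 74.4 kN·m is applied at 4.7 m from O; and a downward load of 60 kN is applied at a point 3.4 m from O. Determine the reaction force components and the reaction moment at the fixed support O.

Resultant of the distributed load: 16.62 × 2.5 = 41.55 kN at 3.05 m from O.
ΣF_x = 0: O_x = 0.
ΣF_y = 0: O_y − 16.62·2.5 − 65 − 60 = 0 → O_y = 166.6 kN.
ΣM about O: M_O − (16.62·2.5)·3.05 − 65·5.1 − 74.4 − 60·3.4 = 0 → M_O = 736.6 kN·m.

O_x = 0, O_y = 166.6 kN, M_O = 736.6 kN·m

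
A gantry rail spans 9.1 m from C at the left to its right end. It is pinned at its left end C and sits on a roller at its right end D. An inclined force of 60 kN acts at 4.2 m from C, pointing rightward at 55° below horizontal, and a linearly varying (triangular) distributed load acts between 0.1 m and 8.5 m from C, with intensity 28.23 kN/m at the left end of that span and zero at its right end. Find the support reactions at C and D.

C_x = -34.41 kN, C_y = 107.2 kN, D_y = 60.47 kN

Resultant of the triangular load: ½ × 28.23 × 8.4 = 118.566 kN, acting at 2.9 m from C (one-third of the span from the peak).
Taking moments about C: D_y·9.1 − 60·sin55°·4.2 − (½·28.23·8.4)·2.9 = 0 → D_y = 550.268/9.1 = 60.469 ≈ 60.47 kN.
ΣF_y = 0: C_y + 60.469 − 60·sin55° − ½·28.23·8.4 = 0 → C_y = 107.2 kN.
ΣF_x = 0: C_x + 60·cos55° = 0 → C_x = -34.41 kN.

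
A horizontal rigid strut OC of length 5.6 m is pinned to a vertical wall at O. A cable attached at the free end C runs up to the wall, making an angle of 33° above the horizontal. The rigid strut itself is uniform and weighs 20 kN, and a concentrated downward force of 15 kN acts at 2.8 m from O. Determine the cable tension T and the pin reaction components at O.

T = 32.13 kN, O_x = 26.95 kN, O_y = 17.50 kN

ΣM about O: T·sin33°·5.6 − 20·2.8 − 15·2.8 = 0 → T = 98/(5.6·0.544639) = 32.1314 ≈ 32.13 kN.
ΣF_x = 0: O_x − T·cos33° = 0 → O_x = 32.1314 × 0.838671 = 26.95 kN.
ΣF_y = 0: O_y + T·sin33° − 20 − 15 = 0 → O_y = 35 − 32.1314 × 0.544639 = 17.50 kN.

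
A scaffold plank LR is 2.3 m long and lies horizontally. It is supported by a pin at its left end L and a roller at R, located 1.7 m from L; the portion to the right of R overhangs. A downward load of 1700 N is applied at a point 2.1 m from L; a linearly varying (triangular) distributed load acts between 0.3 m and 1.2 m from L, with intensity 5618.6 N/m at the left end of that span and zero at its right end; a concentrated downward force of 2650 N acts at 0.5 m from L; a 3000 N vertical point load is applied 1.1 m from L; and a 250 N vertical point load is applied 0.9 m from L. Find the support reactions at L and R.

Resultant of the triangular load: ½ × 5618.6 × 0.9 = 2528.37 N, acting at 0.6 m from L (one-third of the span from the peak).
Taking moments about L: R_y·1.7 − 1700·2.1 − (½·5618.6·0.9)·0.6 − 2650·0.5 − 3000·1.1 − 250·0.9 = 0 → R_y = 9937.022/1.7 = 5845.31 ≈ 5845 N.
ΣF_y = 0: L_y + 5845.31 − 1700 − ½·5618.6·0.9 − 2650 − 3000 − 250 = 0 → L_y = 4283 N.
ΣF_x = 0: no horizontal applied forces, so L_x = 0.

L_x = 0, L_y = 4283 N, R_y = 5845 N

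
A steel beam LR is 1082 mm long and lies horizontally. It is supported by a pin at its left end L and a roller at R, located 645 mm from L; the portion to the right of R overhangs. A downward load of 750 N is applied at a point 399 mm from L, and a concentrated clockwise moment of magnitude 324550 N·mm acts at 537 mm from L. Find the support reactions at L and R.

L_x = 0, L_y = -217.1 N, R_y = 967.1 N

ΣM about L: R_y·645 − 750·399 − 324550 = 0 → R_y = 623800/645 = 967.132 ≈ 967.1 N.
ΣF_y = 0: L_y + 967.132 − 750 = 0 → L_y = -217.1 N.
ΣF_x = 0: no horizontal applied forces, so L_x = 0.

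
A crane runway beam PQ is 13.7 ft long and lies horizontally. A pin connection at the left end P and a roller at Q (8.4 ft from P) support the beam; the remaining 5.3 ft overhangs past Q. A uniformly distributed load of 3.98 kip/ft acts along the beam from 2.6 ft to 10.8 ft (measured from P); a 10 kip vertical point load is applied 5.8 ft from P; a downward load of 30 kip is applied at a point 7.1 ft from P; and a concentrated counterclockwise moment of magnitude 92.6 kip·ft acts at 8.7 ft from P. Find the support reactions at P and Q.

P_x = 0, P_y = 25.37 kip, Q_y = 47.27 kip

Resultant of the distributed load: 3.98 × 8.2 = 32.636 kip at 6.7 ft from P.
ΣM about P: Q_y·8.4 − (3.98·8.2)·6.7 − 10·5.8 − 30·7.1 + 92.6 = 0 → Q_y = 397.0612/8.4 = 47.2692 ≈ 47.27 kip.
ΣF_y = 0: P_y + 47.2692 − 3.98·8.2 − 10 − 30 = 0 → P_y = 25.37 kip.
ΣF_x = 0: no horizontal applied forces, so P_x = 0.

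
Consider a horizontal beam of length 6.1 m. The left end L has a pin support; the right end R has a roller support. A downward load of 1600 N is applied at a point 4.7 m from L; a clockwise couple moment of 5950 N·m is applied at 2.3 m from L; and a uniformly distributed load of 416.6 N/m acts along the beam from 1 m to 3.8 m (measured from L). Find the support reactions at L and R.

L_x = 0, L_y = 99.34 N, R_y = 2667 N

Resultant of the distributed load: 416.6 × 2.8 = 1166.48 N at 2.4 m from L.
Taking moments about L: R_y·6.1 − 1600·4.7 − 5950 − (416.6·2.8)·2.4 = 0 → R_y = 16269.552/6.1 = 2667.14 ≈ 2667 N.
ΣF_y = 0: L_y + 2667.14 − 1600 − 416.6·2.8 = 0 → L_y = 99.34 N.
ΣF_x = 0: no horizontal applied forces, so L_x = 0.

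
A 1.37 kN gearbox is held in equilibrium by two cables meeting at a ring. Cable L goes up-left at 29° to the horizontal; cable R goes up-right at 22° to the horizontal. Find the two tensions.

ΣF_x = 0: −T_L·cos29° + T_R·cos22° = 0 → T_R = 0.943308·T_L.
ΣF_y = 0: T_L·sin29° + T_R·sin22° = 1.37.
Substitute: T_L·(0.48481 + 0.943308·0.374607) = 1.37 → T_L = 1.63449 ≈ 1.634 kN.
Then T_R = 0.943308 × 1.63449 = 1.542 kN.

T_L = 1.634 kN, T_R = 1.542 kN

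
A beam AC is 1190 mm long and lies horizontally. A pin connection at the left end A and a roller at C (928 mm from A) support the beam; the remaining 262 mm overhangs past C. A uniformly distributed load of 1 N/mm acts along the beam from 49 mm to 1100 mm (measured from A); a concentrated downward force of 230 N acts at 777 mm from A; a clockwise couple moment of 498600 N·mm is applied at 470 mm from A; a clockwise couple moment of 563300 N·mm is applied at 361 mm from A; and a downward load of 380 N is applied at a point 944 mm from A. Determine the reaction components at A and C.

Resultant of the distributed load: 1 × 1051 = 1051 N at 574.5 mm from A.
Taking moments about A: C_y·928 − (1·1051)·574.5 − 230·777 − 498600 − 563300 − 380·944 = 0 → C_y = 2203129.5/928 = 2374.06 ≈ 2374 N.
ΣF_y = 0: A_y + 2374.06 − 1·1051 − 230 − 380 = 0 → A_y = -713.1 N.
ΣF_x = 0: no horizontal applied forces, so A_x = 0.

A_x = 0, A_y = -713.1 N, C_y = 2374 N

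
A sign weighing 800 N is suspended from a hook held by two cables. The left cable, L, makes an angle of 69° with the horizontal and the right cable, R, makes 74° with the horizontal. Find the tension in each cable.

ΣF_x = 0: −T_L·cos69° + T_R·cos74° = 0 → T_R = 1.30014·T_L.
ΣF_y = 0: T_L·sin69° + T_R·sin74° = 800.
Substitute: T_L·(0.93358 + 1.30014·0.961262) = 800 → T_L = 366.409 ≈ 366.4 N.
Then T_R = 1.30014 × 366.409 = 476.4 N.

T_L = 366.4 N, T_R = 476.4 N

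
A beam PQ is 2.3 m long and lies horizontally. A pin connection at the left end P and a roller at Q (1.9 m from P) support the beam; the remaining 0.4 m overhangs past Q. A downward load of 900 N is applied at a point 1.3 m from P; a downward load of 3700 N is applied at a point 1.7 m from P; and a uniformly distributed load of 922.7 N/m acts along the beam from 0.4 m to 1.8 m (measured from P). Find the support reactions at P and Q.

P_x = 0, P_y = 1218 N, Q_y = 4674 N

Resultant of the distributed load: 922.7 × 1.4 = 1291.78 N at 1.1 m from P.
ΣM about P: Q_y·1.9 − 900·1.3 − 3700·1.7 − (922.7·1.4)·1.1 = 0 → Q_y = 8880.958/1.9 = 4674.19 ≈ 4674 N.
ΣF_y = 0: P_y + 4674.19 − 900 − 3700 − 922.7·1.4 = 0 → P_y = 1218 N.
ΣF_x = 0: no horizontal applied forces, so P_x = 0.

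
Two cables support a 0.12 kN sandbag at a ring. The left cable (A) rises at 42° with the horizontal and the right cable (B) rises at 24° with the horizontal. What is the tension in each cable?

T_A = 0.1200 kN, T_B = 0.09762 kN

ΣF_x = 0: −T_A·cos42° + T_B·cos24° = 0 → T_B = 0.813473·T_A.
ΣF_y = 0: T_A·sin42° + T_B·sin24° = 0.12.
Substitute: T_A·(0.669131 + 0.813473·0.406737) = 0.12 → T_A = 0.1200 kN.
Then T_B = 0.813473 × 0.12 = 0.09762 kN.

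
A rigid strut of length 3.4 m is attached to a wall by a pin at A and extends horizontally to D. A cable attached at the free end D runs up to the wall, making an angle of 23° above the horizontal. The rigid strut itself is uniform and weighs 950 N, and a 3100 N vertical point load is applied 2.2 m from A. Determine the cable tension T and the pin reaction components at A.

ΣM about A: T·sin23°·3.4 − 950·1.7 − 3100·2.2 = 0 → T = 8435/(3.4·0.390731) = 6349.34 ≈ 6349 N.
ΣF_x = 0: A_x − T·cos23° = 0 → A_x = 6349.34 × 0.920505 = 5845 N.
ΣF_y = 0: A_y + T·sin23° − 950 − 3100 = 0 → A_y = 4050 − 6349.34 × 0.390731 = 1569 N.

T = 6349 N, A_x = 5845 N, A_y = 1569 N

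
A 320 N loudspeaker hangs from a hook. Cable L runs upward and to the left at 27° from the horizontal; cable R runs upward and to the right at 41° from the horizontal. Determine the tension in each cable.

ΣF_x = 0: −T_L·cos27° + T_R·cos41° = 0 → T_R = 1.1806·T_L.
ΣF_y = 0: T_L·sin27° + T_R·sin41° = 320.
Substitute: T_L·(0.45399 + 1.1806·0.656059) = 320 → T_L = 260.473 ≈ 260.5 N.
Then T_R = 1.1806 × 260.473 = 307.5 N.

T_L = 260.5 N, T_R = 307.5 N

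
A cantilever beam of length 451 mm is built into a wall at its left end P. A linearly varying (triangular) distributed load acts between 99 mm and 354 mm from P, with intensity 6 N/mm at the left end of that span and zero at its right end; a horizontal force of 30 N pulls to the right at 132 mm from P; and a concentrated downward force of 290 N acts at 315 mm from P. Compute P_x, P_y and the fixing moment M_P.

Resultant of the triangular load: ½ × 6 × 255 = 765 N, acting at 184 mm from P (one-third of the span from the peak).
ΣF_x = 0: P_x + 30 = 0 → P_x = -30.00 N.
ΣF_y = 0: P_y − ½·6·255 − 290 = 0 → P_y = 1055 N.
ΣM about P: M_P − (½·6·255)·184 − 290·315 = 0 → M_P = 232100 N·mm.

P_x = -30.00 N, P_y = 1055 N, M_P = 232100 N·mm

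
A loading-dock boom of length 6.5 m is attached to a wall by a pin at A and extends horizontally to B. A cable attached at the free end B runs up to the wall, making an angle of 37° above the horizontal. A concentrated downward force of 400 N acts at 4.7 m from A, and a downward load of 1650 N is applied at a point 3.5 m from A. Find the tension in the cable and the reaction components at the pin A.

T = 1957 N, A_x = 1563 N, A_y = 872.3 N

ΣM about A: T·sin37°·6.5 − 400·4.7 − 1650·3.5 = 0 → T = 7655/(6.5·0.601815) = 1956.9 ≈ 1957 N.
ΣF_x = 0: A_x − T·cos37° = 0 → A_x = 1956.9 × 0.798636 = 1563 N.
ΣF_y = 0: A_y + T·sin37° − 400 − 1650 = 0 → A_y = 2050 − 1956.9 × 0.601815 = 872.3 N.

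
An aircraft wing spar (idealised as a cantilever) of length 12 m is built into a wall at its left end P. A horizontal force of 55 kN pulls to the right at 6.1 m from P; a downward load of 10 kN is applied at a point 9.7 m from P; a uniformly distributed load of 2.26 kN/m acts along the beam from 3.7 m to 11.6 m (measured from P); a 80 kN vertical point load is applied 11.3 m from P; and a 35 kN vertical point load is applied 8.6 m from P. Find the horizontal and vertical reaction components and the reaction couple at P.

P_x = -55.00 kN, P_y = 142.9 kN, M_P = 1439 kN·m

Resultant of the distributed load: 2.26 × 7.9 = 17.854 kN at 7.65 m from P.
ΣF_x = 0: P_x + 55 = 0 → P_x = -55.00 kN.
ΣF_y = 0: P_y − 10 − 2.26·7.9 − 80 − 35 = 0 → P_y = 142.9 kN.
ΣM about P: M_P − 10·9.7 − (2.26·7.9)·7.65 − 80·11.3 − 35·8.6 = 0 → M_P = 1439 kN·m.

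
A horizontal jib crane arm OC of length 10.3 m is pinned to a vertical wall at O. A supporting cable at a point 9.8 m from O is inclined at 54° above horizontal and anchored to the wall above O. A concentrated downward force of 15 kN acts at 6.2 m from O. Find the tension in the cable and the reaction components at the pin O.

T = 11.73 kN, O_x = 6.895 kN, O_y = 5.510 kN

ΣM about O: T·sin54°·9.8 − 15·6.2 = 0 → T = 93/(9.8·0.809017) = 11.73 kN.
ΣF_x = 0: O_x − T·cos54° = 0 → O_x = 11.73 × 0.587785 = 6.895 kN.
ΣF_y = 0: O_y + T·sin54° − 15 = 0 → O_y = 15 − 11.73 × 0.809017 = 5.510 kN.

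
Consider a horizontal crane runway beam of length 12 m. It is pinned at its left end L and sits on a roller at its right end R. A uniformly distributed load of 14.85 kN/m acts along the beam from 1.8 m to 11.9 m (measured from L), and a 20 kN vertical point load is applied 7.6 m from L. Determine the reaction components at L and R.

Resultant of the distributed load: 14.85 × 10.1 = 149.985 kN at 6.85 m from L.
ΣM about L: R_y·12 − (14.85·10.1)·6.85 − 20·7.6 = 0 → R_y = 1179.39725/12 = 98.2831 ≈ 98.28 kN.
ΣF_y = 0: L_y + 98.2831 − 14.85·10.1 − 20 = 0 → L_y = 71.70 kN.
ΣF_x = 0: no horizontal applied forces, so L_x = 0.

L_x = 0, L_y = 71.70 kN, R_y = 98.28 kN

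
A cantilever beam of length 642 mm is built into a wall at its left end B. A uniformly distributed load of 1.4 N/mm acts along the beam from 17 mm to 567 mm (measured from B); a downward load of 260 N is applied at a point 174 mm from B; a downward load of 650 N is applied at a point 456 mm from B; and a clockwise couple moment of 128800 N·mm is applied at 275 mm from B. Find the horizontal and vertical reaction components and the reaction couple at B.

B_x = 0, B_y = 1680 N, M_B = 695300 N·mm

Resultant of the distributed load: 1.4 × 550 = 770 N at 292 mm from B.
ΣF_x = 0: B_x = 0.
ΣF_y = 0: B_y − 1.4·550 − 260 − 650 = 0 → B_y = 1680 N.
ΣM about B: M_B − (1.4·550)·292 − 260·174 − 650·456 − 128800 = 0 → M_B = 695300 N·mm.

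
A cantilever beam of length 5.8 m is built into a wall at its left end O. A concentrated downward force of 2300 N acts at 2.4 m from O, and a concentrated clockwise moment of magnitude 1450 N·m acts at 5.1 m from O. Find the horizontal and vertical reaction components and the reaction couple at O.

O_x = 0, O_y = 2300 N, M_O = 6970 N·m

ΣF_x = 0: O_x = 0.
ΣF_y = 0: O_y − 2300 = 0 → O_y = 2300 N.
ΣM about O: M_O − 2300·2.4 − 1450 = 0 → M_O = 6970 N·m.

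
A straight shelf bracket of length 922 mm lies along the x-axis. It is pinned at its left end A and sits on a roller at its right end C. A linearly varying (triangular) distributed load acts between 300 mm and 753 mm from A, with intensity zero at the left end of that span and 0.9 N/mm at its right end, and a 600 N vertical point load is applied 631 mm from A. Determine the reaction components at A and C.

Resultant of the triangular load: ½ × 0.9 × 453 = 203.85 N, acting at 602 mm from A (one-third of the span from the peak).
ΣM about A: C_y·922 − (½·0.9·453)·602 − 600·631 = 0 → C_y = 501317.7/922 = 543.729 ≈ 543.7 N.
ΣF_y = 0: A_y + 543.729 − ½·0.9·453 − 600 = 0 → A_y = 260.1 N.
ΣF_x = 0: no horizontal applied forces, so A_x = 0.

A_x = 0, A_y = 260.1 N, C_y = 543.7 N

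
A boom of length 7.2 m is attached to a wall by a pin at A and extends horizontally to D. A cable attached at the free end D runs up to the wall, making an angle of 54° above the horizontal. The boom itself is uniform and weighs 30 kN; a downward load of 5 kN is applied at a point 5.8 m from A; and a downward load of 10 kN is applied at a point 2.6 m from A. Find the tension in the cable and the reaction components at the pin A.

ΣM about A: T·sin54°·7.2 − 30·3.6 − 5·5.8 − 10·2.6 = 0 → T = 163/(7.2·0.809017) = 27.9832 ≈ 27.98 kN.
ΣF_x = 0: A_x − T·cos54° = 0 → A_x = 27.9832 × 0.587785 = 16.45 kN.
ΣF_y = 0: A_y + T·sin54° − 30 − 5 − 10 = 0 → A_y = 45 − 27.9832 × 0.809017 = 22.36 kN.

T = 27.98 kN, A_x = 16.45 kN, A_y = 22.36 kN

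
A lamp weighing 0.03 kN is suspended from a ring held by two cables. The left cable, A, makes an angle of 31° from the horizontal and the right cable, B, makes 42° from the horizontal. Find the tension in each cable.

T_A = 0.02331 kN, T_B = 0.02689 kN

ΣF_x = 0: −T_A·cos31° + T_B·cos42° = 0 → T_B = 1.15343·T_A.
ΣF_y = 0: T_A·sin31° + T_B·sin42° = 0.03.
Substitute: T_A·(0.515038 + 1.15343·0.669131) = 0.03 → T_A = 0.023313 ≈ 0.02331 kN.
Then T_B = 1.15343 × 0.023313 = 0.02689 kN.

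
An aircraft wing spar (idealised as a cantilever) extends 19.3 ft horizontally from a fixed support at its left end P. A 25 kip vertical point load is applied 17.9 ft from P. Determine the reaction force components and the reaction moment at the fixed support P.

P_x = 0, P_y = 25.00 kip, M_P = 447.5 kip·ft

ΣF_x = 0: P_x = 0.
ΣF_y = 0: P_y − 25 = 0 → P_y = 25.00 kip.
ΣM about P: M_P − 25·17.9 = 0 → M_P = 447.5 kip·ft.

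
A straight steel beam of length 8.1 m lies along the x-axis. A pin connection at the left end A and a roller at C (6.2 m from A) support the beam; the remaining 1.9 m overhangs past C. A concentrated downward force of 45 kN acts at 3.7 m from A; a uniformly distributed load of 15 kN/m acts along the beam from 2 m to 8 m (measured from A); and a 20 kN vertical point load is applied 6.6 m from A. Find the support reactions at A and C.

A_x = 0, A_y = 34.27 kN, C_y = 120.7 kN

Resultant of the distributed load: 15 × 6 = 90 kN at 5 m from A.
Moments about A: C_y·6.2 − 45·3.7 − (15·6)·5 − 20·6.6 = 0 → C_y = 748.5/6.2 = 120.726 ≈ 120.7 kN.
ΣF_y = 0: A_y + 120.726 − 45 − 15·6 − 20 = 0 → A_y = 34.27 kN.
ΣF_x = 0: no horizontal applied forces, so A_x = 0.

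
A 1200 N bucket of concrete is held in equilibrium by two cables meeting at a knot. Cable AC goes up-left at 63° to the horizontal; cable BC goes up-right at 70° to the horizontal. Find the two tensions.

T_AC = 561.2 N, T_BC = 744.9 N

ΣF_x = 0: −T_AC·cos63° + T_BC·cos70° = 0 → T_BC = 1.32738·T_AC.
ΣF_y = 0: T_AC·sin63° + T_BC·sin70° = 1200.
Substitute: T_AC·(0.891007 + 1.32738·0.939693) = 1200 → T_AC = 561.184 ≈ 561.2 N.
Then T_BC = 1.32738 × 561.184 = 744.9 N.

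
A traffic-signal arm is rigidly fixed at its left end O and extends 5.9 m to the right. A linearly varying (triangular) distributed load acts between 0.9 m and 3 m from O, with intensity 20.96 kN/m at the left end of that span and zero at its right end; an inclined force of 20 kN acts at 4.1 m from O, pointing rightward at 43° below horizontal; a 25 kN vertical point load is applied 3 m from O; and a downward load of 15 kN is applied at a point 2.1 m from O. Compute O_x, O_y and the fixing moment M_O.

O_x = -14.63 kN, O_y = 75.65 kN, M_O = 197.6 kN·m

Resultant of the triangular load: ½ × 20.96 × 2.1 = 22.008 kN, acting at 1.6 m from O (one-third of the span from the peak).
ΣF_x = 0: O_x + 20·cos43° = 0 → O_x = -14.63 kN.
ΣF_y = 0: O_y − ½·20.96·2.1 − 20·sin43° − 25 − 15 = 0 → O_y = 75.65 kN.
ΣM about O: M_O − (½·20.96·2.1)·1.6 − 20·sin43°·4.1 − 25·3 − 15·2.1 = 0 → M_O = 197.6 kN·m.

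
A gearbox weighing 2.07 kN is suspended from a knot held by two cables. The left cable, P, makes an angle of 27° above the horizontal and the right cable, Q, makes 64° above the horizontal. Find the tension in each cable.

T_P = 0.9076 kN, T_Q = 1.845 kN

ΣF_x = 0: −T_P·cos27° + T_Q·cos64° = 0 → T_Q = 2.03254·T_P.
ΣF_y = 0: T_P·sin27° + T_Q·sin64° = 2.07.
Substitute: T_P·(0.45399 + 2.03254·0.898794) = 2.07 → T_P = 0.907566 ≈ 0.9076 kN.
Then T_Q = 2.03254 × 0.907566 = 1.845 kN.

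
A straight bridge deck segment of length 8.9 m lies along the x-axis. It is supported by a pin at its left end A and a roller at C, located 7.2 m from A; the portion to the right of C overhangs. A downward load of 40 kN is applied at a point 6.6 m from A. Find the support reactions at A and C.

A_x = 0, A_y = 3.333 kN, C_y = 36.67 kN

ΣM about A: C_y·7.2 − 40·6.6 = 0 → C_y = 264/7.2 = 36.6667 ≈ 36.67 kN.
ΣF_y = 0: A_y + 36.6667 − 40 = 0 → A_y = 3.333 kN.
ΣF_x = 0: no horizontal applied forces, so A_x = 0.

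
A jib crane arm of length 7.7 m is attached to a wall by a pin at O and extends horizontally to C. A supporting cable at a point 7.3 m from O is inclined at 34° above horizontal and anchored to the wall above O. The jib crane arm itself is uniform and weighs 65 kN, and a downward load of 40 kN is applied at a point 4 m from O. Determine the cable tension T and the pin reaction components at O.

ΣM about O: T·sin34°·7.3 − 65·3.85 − 40·4 = 0 → T = 410.25/(7.3·0.559193) = 100.5 kN.
ΣF_x = 0: O_x − T·cos34° = 0 → O_x = 100.5 × 0.829038 = 83.32 kN.
ΣF_y = 0: O_y + T·sin34° − 65 − 40 = 0 → O_y = 105 − 100.5 × 0.559193 = 48.80 kN.

T = 100.5 kN, O_x = 83.32 kN, O_y = 48.80 kN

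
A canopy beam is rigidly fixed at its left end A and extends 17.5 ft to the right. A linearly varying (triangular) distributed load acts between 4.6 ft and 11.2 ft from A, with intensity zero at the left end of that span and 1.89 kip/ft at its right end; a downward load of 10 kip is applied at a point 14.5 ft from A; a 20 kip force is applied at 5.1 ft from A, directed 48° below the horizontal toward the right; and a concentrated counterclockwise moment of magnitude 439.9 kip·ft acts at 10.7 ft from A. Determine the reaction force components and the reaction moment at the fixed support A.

A_x = -13.38 kip, A_y = 31.10 kip, M_A = -163.0 kip·ft

Resultant of the triangular load: ½ × 1.89 × 6.6 = 6.237 kip, acting at 9 ft from A (one-third of the span from the peak).
ΣF_x = 0: A_x + 20·cos48° = 0 → A_x = -13.38 kip.
ΣF_y = 0: A_y − ½·1.89·6.6 − 10 − 20·sin48° = 0 → A_y = 31.10 kip.
ΣM about A: M_A − (½·1.89·6.6)·9 − 10·14.5 − 20·sin48°·5.1 + 439.9 = 0 → M_A = -163.0 kip·ft.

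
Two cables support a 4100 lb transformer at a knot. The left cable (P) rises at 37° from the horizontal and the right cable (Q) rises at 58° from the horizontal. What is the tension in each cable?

T_P = 2181 lb, T_Q = 3287 lb

ΣF_x = 0: −T_P·cos37° + T_Q·cos58° = 0 → T_Q = 1.50709·T_P.
ΣF_y = 0: T_P·sin37° + T_Q·sin58° = 4100.
Substitute: T_P·(0.601815 + 1.50709·0.848048) = 4100 → T_P = 2180.97 ≈ 2181 lb.
Then T_Q = 1.50709 × 2180.97 = 3287 lb.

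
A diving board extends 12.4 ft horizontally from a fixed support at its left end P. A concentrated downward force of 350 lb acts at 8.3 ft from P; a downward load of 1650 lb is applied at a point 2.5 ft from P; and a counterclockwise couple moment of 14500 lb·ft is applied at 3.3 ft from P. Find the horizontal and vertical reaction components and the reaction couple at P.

P_x = 0, P_y = 2000 lb, M_P = -7470 lb·ft

ΣF_x = 0: P_x = 0.
ΣF_y = 0: P_y − 350 − 1650 = 0 → P_y = 2000 lb.
ΣM about P: M_P − 350·8.3 − 1650·2.5 + 14500 = 0 → M_P = -7470 lb·ft.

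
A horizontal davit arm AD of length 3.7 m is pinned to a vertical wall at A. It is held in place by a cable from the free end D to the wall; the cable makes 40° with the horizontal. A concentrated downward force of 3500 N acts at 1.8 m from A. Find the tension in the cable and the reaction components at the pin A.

T = 2649 N, A_x = 2029 N, A_y = 1797 N

ΣM about A: T·sin40°·3.7 − 3500·1.8 = 0 → T = 6300/(3.7·0.642788) = 2648.93 ≈ 2649 N.
ΣF_x = 0: A_x − T·cos40° = 0 → A_x = 2648.93 × 0.766044 = 2029 N.
ΣF_y = 0: A_y + T·sin40° − 3500 = 0 → A_y = 3500 − 2648.93 × 0.642788 = 1797 N.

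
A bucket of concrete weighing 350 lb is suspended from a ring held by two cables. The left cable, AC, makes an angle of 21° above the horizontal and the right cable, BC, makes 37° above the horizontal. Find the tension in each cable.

ΣF_x = 0: −T_AC·cos21° + T_BC·cos37° = 0 → T_BC = 1.16897·T_AC.
ΣF_y = 0: T_AC·sin21° + T_BC·sin37° = 350.
Substitute: T_AC·(0.358368 + 1.16897·0.601815) = 350 → T_AC = 329.607 ≈ 329.6 lb.
Then T_BC = 1.16897 × 329.607 = 385.3 lb.

T_AC = 329.6 lb, T_BC = 385.3 lb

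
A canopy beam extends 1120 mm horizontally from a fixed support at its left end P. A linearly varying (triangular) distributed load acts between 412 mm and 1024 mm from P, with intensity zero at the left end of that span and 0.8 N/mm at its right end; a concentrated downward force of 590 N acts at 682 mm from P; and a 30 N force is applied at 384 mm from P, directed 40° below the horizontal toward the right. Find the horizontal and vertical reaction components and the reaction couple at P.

Resultant of the triangular load: ½ × 0.8 × 612 = 244.8 N, acting at 820 mm from P (one-third of the span from the peak).
ΣF_x = 0: P_x + 30·cos40° = 0 → P_x = -22.98 N.
ΣF_y = 0: P_y − ½·0.8·612 − 590 − 30·sin40° = 0 → P_y = 854.1 N.
ΣM about P: M_P − (½·0.8·612)·820 − 590·682 − 30·sin40°·384 = 0 → M_P = 610500 N·mm.

P_x = -22.98 N, P_y = 854.1 N, M_P = 610500 N·mm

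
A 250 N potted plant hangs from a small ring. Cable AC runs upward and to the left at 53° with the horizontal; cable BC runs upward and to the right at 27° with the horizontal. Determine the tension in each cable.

T_AC = 226.2 N, T_BC = 152.8 N

ΣF_x = 0: −T_AC·cos53° + T_BC·cos27° = 0 → T_BC = 0.675433·T_AC.
ΣF_y = 0: T_AC·sin53° + T_BC·sin27° = 250.
Substitute: T_AC·(0.798636 + 0.675433·0.45399) = 250 → T_AC = 226.188 ≈ 226.2 N.
Then T_BC = 0.675433 × 226.188 = 152.8 N.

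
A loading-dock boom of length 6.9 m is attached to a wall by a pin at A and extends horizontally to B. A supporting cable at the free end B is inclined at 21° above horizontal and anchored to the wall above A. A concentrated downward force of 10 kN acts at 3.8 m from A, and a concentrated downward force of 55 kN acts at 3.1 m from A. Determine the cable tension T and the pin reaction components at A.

ΣM about A: T·sin21°·6.9 − 10·3.8 − 55·3.1 = 0 → T = 208.5/(6.9·0.358368) = 84.3194 ≈ 84.32 kN.
ΣF_x = 0: A_x − T·cos21° = 0 → A_x = 84.3194 × 0.93358 = 78.72 kN.
ΣF_y = 0: A_y + T·sin21° − 10 − 55 = 0 → A_y = 65 − 84.3194 × 0.358368 = 34.78 kN.

T = 84.32 kN, A_x = 78.72 kN, A_y = 34.78 kN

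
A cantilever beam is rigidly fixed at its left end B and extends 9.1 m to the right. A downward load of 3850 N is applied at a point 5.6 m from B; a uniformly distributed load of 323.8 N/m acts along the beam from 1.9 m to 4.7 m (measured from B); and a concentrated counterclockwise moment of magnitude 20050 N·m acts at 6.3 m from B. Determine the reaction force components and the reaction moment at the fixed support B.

Resultant of the distributed load: 323.8 × 2.8 = 906.64 N at 3.3 m from B.
ΣF_x = 0: B_x = 0.
ΣF_y = 0: B_y − 3850 − 323.8·2.8 = 0 → B_y = 4757 N.
ΣM about B: M_B − 3850·5.6 − (323.8·2.8)·3.3 + 20050 = 0 → M_B = 4502 N·m.

B_x = 0, B_y = 4757 N, M_B = 4502 N·m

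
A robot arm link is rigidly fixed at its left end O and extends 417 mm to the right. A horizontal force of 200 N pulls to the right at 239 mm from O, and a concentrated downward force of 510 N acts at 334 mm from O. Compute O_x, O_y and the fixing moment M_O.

O_x = -200.0 N, O_y = 510.0 N, M_O = 170300 N·mm

ΣF_x = 0: O_x + 200 = 0 → O_x = -200.0 N.
ΣF_y = 0: O_y − 510 = 0 → O_y = 510.0 N.
ΣM about O: M_O − 510·334 = 0 → M_O = 170300 N·mm.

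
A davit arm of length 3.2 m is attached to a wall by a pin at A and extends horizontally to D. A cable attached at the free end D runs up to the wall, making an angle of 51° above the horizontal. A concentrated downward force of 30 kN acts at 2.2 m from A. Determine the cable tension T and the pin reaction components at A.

T = 26.54 kN, A_x = 16.70 kN, A_y = 9.375 kN

ΣM about A: T·sin51°·3.2 − 30·2.2 = 0 → T = 66/(3.2·0.777146) = 26.5394 ≈ 26.54 kN.
ΣF_x = 0: A_x − T·cos51° = 0 → A_x = 26.5394 × 0.62932 = 16.70 kN.
ΣF_y = 0: A_y + T·sin51° − 30 = 0 → A_y = 30 − 26.5394 × 0.777146 = 9.375 kN.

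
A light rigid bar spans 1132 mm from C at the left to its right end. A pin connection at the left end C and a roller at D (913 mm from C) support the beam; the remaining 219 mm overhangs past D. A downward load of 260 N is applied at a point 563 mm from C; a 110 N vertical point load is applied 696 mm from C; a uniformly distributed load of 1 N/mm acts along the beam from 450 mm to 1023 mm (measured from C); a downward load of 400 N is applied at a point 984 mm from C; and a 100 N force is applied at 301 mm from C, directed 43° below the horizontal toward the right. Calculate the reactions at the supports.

Resultant of the distributed load: 1 × 573 = 573 N at 736.5 mm from C.
ΣM about C: D_y·913 − 260·563 − 110·696 − (1·573)·736.5 − 400·984 − 100·sin43°·301 = 0 → D_y = 1059080/913 = 1160 N.
ΣF_y = 0: C_y + 1160 − 260 − 110 − 1·573 − 400 − 100·sin43° = 0 → C_y = 251.2 N.
ΣF_x = 0: C_x + 100·cos43° = 0 → C_x = -73.14 N.

C_x = -73.14 N, C_y = 251.2 N, D_y = 1160 N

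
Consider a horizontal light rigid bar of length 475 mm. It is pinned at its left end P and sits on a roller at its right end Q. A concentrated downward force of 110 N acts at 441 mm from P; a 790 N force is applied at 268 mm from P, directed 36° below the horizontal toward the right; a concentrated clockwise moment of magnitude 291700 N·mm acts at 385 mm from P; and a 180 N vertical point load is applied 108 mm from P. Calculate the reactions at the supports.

P_x = -639.1 N, P_y = -264.8 N, Q_y = 1019 N

ΣM about P: Q_y·475 − 110·441 − 790·sin36°·268 − 291700 − 180·108 = 0 → Q_y = 484096/475 = 1019.15 ≈ 1019 N.
ΣF_y = 0: P_y + 1019.15 − 110 − 790·sin36° − 180 = 0 → P_y = -264.8 N.
ΣF_x = 0: P_x + 790·cos36° = 0 → P_x = -639.1 N.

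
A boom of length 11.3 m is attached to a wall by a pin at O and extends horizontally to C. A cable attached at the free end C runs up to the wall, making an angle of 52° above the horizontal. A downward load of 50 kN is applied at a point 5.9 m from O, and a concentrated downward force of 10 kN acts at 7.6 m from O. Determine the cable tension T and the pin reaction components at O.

ΣM about O: T·sin52°·11.3 − 50·5.9 − 10·7.6 = 0 → T = 371/(11.3·0.788011) = 41.6642 ≈ 41.66 kN.
ΣF_x = 0: O_x − T·cos52° = 0 → O_x = 41.6642 × 0.615661 = 25.65 kN.
ΣF_y = 0: O_y + T·sin52° − 50 − 10 = 0 → O_y = 60 − 41.6642 × 0.788011 = 27.17 kN.

T = 41.66 kN, O_x = 25.65 kN, O_y = 27.17 kN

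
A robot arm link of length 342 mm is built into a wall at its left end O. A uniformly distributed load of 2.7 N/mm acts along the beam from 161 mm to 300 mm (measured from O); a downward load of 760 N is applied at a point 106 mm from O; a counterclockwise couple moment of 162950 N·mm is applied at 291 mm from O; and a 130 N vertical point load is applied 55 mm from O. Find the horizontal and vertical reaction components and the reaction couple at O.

O_x = 0, O_y = 1265 N, M_O = 11270 N·mm

Resultant of the distributed load: 2.7 × 139 = 375.3 N at 230.5 mm from O.
ΣF_x = 0: O_x = 0.
ΣF_y = 0: O_y − 2.7·139 − 760 − 130 = 0 → O_y = 1265 N.
ΣM about O: M_O − (2.7·139)·230.5 − 760·106 + 162950 − 130·55 = 0 → M_O = 11270 N·mm.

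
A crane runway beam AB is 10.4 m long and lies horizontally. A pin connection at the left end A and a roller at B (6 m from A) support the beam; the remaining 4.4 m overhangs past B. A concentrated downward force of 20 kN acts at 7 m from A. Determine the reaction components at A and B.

ΣM about A: B_y·6 − 20·7 = 0 → B_y = 140/6 = 23.3333 ≈ 23.33 kN.
ΣF_y = 0: A_y + 23.3333 − 20 = 0 → A_y = -3.333 kN.
ΣF_x = 0: no horizontal applied forces, so A_x = 0.

A_x = 0, A_y = -3.333 kN, B_y = 23.33 kN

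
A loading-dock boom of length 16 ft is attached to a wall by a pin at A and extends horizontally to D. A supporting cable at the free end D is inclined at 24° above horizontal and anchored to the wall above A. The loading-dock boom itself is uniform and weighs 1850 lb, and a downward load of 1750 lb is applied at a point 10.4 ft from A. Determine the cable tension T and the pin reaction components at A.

T = 5071 lb, A_x = 4632 lb, A_y = 1538 lb

ΣM about A: T·sin24°·16 − 1850·8 − 1750·10.4 = 0 → T = 33000/(16·0.406737) = 5070.84 ≈ 5071 lb.
ΣF_x = 0: A_x − T·cos24° = 0 → A_x = 5070.84 × 0.913545 = 4632 lb.
ΣF_y = 0: A_y + T·sin24° − 1850 − 1750 = 0 → A_y = 3600 − 5070.84 × 0.406737 = 1538 lb.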